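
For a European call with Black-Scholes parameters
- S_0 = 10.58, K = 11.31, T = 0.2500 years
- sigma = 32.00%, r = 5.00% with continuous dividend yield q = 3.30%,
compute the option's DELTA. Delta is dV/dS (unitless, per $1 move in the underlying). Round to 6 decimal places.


d1 = -0.3104491481; d2 = -0.4704491481
phi(d1) = 0.3801733789; exp(-qT) = 0.9917839379; exp(-rT) = 0.9875778005
N(d1) = 0.3781097121
Delta = exp(-qT) * N(d1) = 0.9917839379 * 0.3781097121 = 0.375003

Answer: Delta = 0.375003


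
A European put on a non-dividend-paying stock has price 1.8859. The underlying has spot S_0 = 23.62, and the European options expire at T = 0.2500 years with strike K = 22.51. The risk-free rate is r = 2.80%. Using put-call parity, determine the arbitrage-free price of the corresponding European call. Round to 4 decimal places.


Put-call parity: C - P = S_0 * exp(-qT) - K * exp(-rT).
S_0 * exp(-qT) = 23.6200 * 1.00000000 = 23.62000000
K * exp(-rT) = 22.5100 * 0.99302444 = 22.35298021
C = P + S*exp(-qT) - K*exp(-rT)
C = 1.8859 + 23.62000000 - 22.35298021 = 3.1529

Answer: Call price = 3.1529


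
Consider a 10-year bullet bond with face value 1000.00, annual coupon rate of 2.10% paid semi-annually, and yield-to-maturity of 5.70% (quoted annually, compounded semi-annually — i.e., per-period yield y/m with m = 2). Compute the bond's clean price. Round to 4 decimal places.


Answer: Price = 728.4536

Derivation:
Coupon per period c = face * coupon_rate / m = 10.500000
Periods per year m = 2; per-period yield y/m = 0.028500
Number of cashflows N = 20
Cashflows (t years, CF_t, discount factor 1/(1+y/m)^(m*t), PV):
  t = 0.5000: CF_t = 10.500000, DF = 0.972290, PV = 10.209042
  t = 1.0000: CF_t = 10.500000, DF = 0.945347, PV = 9.926147
  t = 1.5000: CF_t = 10.500000, DF = 0.919152, PV = 9.651091
  t = 2.0000: CF_t = 10.500000, DF = 0.893682, PV = 9.383657
  t = 2.5000: CF_t = 10.500000, DF = 0.868917, PV = 9.123633
  t = 3.0000: CF_t = 10.500000, DF = 0.844840, PV = 8.870815
  t = 3.5000: CF_t = 10.500000, DF = 0.821429, PV = 8.625002
  t = 4.0000: CF_t = 10.500000, DF = 0.798667, PV = 8.386001
  t = 4.5000: CF_t = 10.500000, DF = 0.776536, PV = 8.153623
  t = 5.0000: CF_t = 10.500000, DF = 0.755018, PV = 7.927684
  t = 5.5000: CF_t = 10.500000, DF = 0.734096, PV = 7.708006
  t = 6.0000: CF_t = 10.500000, DF = 0.713754, PV = 7.494415
  t = 6.5000: CF_t = 10.500000, DF = 0.693976, PV = 7.286743
  t = 7.0000: CF_t = 10.500000, DF = 0.674745, PV = 7.084825
  t = 7.5000: CF_t = 10.500000, DF = 0.656048, PV = 6.888503
  t = 8.0000: CF_t = 10.500000, DF = 0.637869, PV = 6.697621
  t = 8.5000: CF_t = 10.500000, DF = 0.620193, PV = 6.512028
  t = 9.0000: CF_t = 10.500000, DF = 0.603007, PV = 6.331578
  t = 9.5000: CF_t = 10.500000, DF = 0.586298, PV = 6.156128
  t = 10.0000: CF_t = 1010.500000, DF = 0.570051, PV = 576.037023
Price P = sum_t PV_t = 728.453568


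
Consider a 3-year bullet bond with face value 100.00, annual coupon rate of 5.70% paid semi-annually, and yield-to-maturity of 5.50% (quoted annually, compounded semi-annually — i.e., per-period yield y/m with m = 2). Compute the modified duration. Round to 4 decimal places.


Answer: Modified duration = 2.7254

Derivation:
Coupon per period c = face * coupon_rate / m = 2.850000
Periods per year m = 2; per-period yield y/m = 0.027500
Number of cashflows N = 6
Cashflows (t years, CF_t, discount factor 1/(1+y/m)^(m*t), PV):
  t = 0.5000: CF_t = 2.850000, DF = 0.973236, PV = 2.773723
  t = 1.0000: CF_t = 2.850000, DF = 0.947188, PV = 2.699487
  t = 1.5000: CF_t = 2.850000, DF = 0.921838, PV = 2.627238
  t = 2.0000: CF_t = 2.850000, DF = 0.897166, PV = 2.556922
  t = 2.5000: CF_t = 2.850000, DF = 0.873154, PV = 2.488489
  t = 3.0000: CF_t = 102.850000, DF = 0.849785, PV = 87.400378
Price P = sum_t PV_t = 100.546237
First compute Macaulay numerator sum_t t * PV_t:
  t * PV_t at t = 0.5000: 1.386861
  t * PV_t at t = 1.0000: 2.699487
  t * PV_t at t = 1.5000: 3.940857
  t * PV_t at t = 2.0000: 5.113845
  t * PV_t at t = 2.5000: 6.221222
  t * PV_t at t = 3.0000: 262.201135
Macaulay duration D = 281.563407 / 100.546237 = 2.800338
Modified duration = D / (1 + y/m) = 2.800338 / (1 + 0.027500) = 2.725389


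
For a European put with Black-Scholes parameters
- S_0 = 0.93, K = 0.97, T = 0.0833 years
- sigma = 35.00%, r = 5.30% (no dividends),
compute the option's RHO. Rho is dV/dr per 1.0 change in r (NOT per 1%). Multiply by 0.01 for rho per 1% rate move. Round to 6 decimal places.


d1 = -0.3226660332; d2 = -0.4236821210
phi(d1) = 0.3787059556; exp(-qT) = 1.0000000000; exp(-rT) = 0.9955948313
N(-d2) = 0.6641011721
Rho = -K*T*exp(-rT)*N(-d2) = -0.9700 * 0.0833 * 0.9955948313 * 0.6641011721 = -0.053424

Answer: Rho = -0.053424


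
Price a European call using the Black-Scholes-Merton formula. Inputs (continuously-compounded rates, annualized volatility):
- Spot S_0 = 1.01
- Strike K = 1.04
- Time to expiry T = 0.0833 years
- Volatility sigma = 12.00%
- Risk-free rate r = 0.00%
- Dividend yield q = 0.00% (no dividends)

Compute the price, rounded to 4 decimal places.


Answer: Price = 0.0039

Derivation:
d1 = (ln(S/K) + (r - q + 0.5*sigma^2) * T) / (sigma * sqrt(T)) = -0.82781515
d2 = d1 - sigma * sqrt(T) = -0.86244924
exp(-rT) = 1.00000000; exp(-qT) = 1.00000000
C = S_0 * exp(-qT) * N(d1) - K * exp(-rT) * N(d2)
N(d1) = 0.20388760; N(d2) = 0.19422018
C = 1.0100 * 1.00000000 * 0.20388760 - 1.0400 * 1.00000000 * 0.19422018 = 0.0039


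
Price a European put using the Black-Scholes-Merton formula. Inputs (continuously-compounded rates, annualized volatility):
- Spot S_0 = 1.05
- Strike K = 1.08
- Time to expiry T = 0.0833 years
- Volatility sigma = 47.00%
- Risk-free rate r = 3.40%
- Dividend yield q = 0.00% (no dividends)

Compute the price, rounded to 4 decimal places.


Answer: Price = 0.0720

Derivation:
d1 = (ln(S/K) + (r - q + 0.5*sigma^2) * T) / (sigma * sqrt(T)) = -0.11896919
d2 = d1 - sigma * sqrt(T) = -0.25461937
exp(-rT) = 0.99717181; exp(-qT) = 1.00000000
P = K * exp(-rT) * N(-d2) - S_0 * exp(-qT) * N(-d1)
N(-d1) = 0.54735012; N(-d2) = 0.60049145
P = 1.0800 * 0.99717181 * 0.60049145 - 1.0500 * 1.00000000 * 0.54735012 = 0.0720


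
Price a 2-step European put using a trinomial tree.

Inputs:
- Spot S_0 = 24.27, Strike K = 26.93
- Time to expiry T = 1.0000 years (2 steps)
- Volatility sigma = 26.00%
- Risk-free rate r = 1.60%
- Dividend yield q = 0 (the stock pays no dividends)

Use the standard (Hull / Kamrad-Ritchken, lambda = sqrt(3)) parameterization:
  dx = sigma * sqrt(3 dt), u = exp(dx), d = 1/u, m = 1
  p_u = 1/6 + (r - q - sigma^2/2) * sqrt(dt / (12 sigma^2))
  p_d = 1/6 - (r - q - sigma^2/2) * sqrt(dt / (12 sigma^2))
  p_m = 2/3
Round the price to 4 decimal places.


dt = T/N = 0.500000; dx = sigma*sqrt(3*dt) = 0.318434
u = exp(dx) = 1.374972; d = 1/u = 0.727287
p_u = 0.152692, p_m = 0.666667, p_d = 0.180641
Discount per step: exp(-r*dt) = 0.992032
Stock lattice S(k, j) with j the centered position index:
  k=0: S(0,+0) = 24.2700
  k=1: S(1,-1) = 17.6513; S(1,+0) = 24.2700; S(1,+1) = 33.3706
  k=2: S(2,-2) = 12.8375; S(2,-1) = 17.6513; S(2,+0) = 24.2700; S(2,+1) = 33.3706; S(2,+2) = 45.8836
Terminal payoffs V(N, j) = max(K - S_T, 0):
  V(2,-2) = 14.092460; V(2,-1) = 9.278737; V(2,+0) = 2.660000; V(2,+1) = 0.000000; V(2,+2) = 0.000000
Backward induction: V(k, j) = exp(-r*dt) * [p_u * V(k+1, j+1) + p_m * V(k+1, j) + p_d * V(k+1, j-1)]
  V(1,-1) = exp(-r*dt) * [p_u*2.660000 + p_m*9.278737 + p_d*14.092460] = 9.064856
  V(1,+0) = exp(-r*dt) * [p_u*0.000000 + p_m*2.660000 + p_d*9.278737] = 3.421971
  V(1,+1) = exp(-r*dt) * [p_u*0.000000 + p_m*0.000000 + p_d*2.660000] = 0.476677
  V(0,+0) = exp(-r*dt) * [p_u*0.476677 + p_m*3.421971 + p_d*9.064856] = 3.959781

Answer: Price = V(0,0) = 3.9598


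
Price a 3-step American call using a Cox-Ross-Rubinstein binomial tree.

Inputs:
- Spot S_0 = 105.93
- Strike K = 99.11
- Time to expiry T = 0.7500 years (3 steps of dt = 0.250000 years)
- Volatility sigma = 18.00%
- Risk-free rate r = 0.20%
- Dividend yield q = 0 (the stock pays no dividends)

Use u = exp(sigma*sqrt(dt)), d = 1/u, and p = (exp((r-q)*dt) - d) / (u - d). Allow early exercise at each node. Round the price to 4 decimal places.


dt = T/N = 0.250000
u = exp(sigma*sqrt(dt)) = 1.094174; d = 1/u = 0.913931
p = (exp((r-q)*dt) - d) / (u - d) = 0.480290
Discount per step: exp(-r*dt) = 0.999500
Stock lattice S(k, i) with i counting down-moves:
  k=0: S(0,0) = 105.9300
  k=1: S(1,0) = 115.9059; S(1,1) = 96.8127
  k=2: S(2,0) = 126.8212; S(2,1) = 105.9300; S(2,2) = 88.4802
  k=3: S(3,0) = 138.7645; S(3,1) = 115.9059; S(3,2) = 96.8127; S(3,3) = 80.8648
Terminal payoffs V(N, i) = max(S_T - K, 0):
  V(3,0) = 39.654534; V(3,1) = 16.795882; V(3,2) = 0.000000; V(3,3) = 0.000000
Backward induction: V(k, i) = exp(-r*dt) * [p * V(k+1, i) + (1-p) * V(k+1, i+1)]; then take max(V_cont, immediate exercise) for American.
  V(2,0) = exp(-r*dt) * [p*39.654534 + (1-p)*16.795882] = 27.760778; exercise = 27.711235; V(2,0) = max -> 27.760778
  V(2,1) = exp(-r*dt) * [p*16.795882 + (1-p)*0.000000] = 8.062860; exercise = 6.820000; V(2,1) = max -> 8.062860
  V(2,2) = exp(-r*dt) * [p*0.000000 + (1-p)*0.000000] = 0.000000; exercise = 0.000000; V(2,2) = max -> 0.000000
  V(1,0) = exp(-r*dt) * [p*27.760778 + (1-p)*8.062860] = 17.514811; exercise = 16.795882; V(1,0) = max -> 17.514811
  V(1,1) = exp(-r*dt) * [p*8.062860 + (1-p)*0.000000] = 3.870574; exercise = 0.000000; V(1,1) = max -> 3.870574
  V(0,0) = exp(-r*dt) * [p*17.514811 + (1-p)*3.870574] = 10.418553; exercise = 6.820000; V(0,0) = max -> 10.418553

Answer: Price = V(0,0) = 10.4186


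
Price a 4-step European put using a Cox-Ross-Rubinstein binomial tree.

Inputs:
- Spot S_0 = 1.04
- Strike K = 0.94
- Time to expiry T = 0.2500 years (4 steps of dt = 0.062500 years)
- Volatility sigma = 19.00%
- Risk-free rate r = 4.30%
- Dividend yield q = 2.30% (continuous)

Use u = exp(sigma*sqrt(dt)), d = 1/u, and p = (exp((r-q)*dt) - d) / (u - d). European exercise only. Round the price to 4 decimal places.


Answer: Price = V(0,0) = 0.0049

Derivation:
dt = T/N = 0.062500
u = exp(sigma*sqrt(dt)) = 1.048646; d = 1/u = 0.953610
p = (exp((r-q)*dt) - d) / (u - d) = 0.501288
Discount per step: exp(-r*dt) = 0.997316
Stock lattice S(k, i) with i counting down-moves:
  k=0: S(0,0) = 1.0400
  k=1: S(1,0) = 1.0906; S(1,1) = 0.9918
  k=2: S(2,0) = 1.1436; S(2,1) = 1.0400; S(2,2) = 0.9457
  k=3: S(3,0) = 1.1993; S(3,1) = 1.0906; S(3,2) = 0.9918; S(3,3) = 0.9019
  k=4: S(4,0) = 1.2576; S(4,1) = 1.1436; S(4,2) = 1.0400; S(4,3) = 0.9457; S(4,4) = 0.8600
Terminal payoffs V(N, i) = max(K - S_T, 0):
  V(4,0) = 0.000000; V(4,1) = 0.000000; V(4,2) = 0.000000; V(4,3) = 0.000000; V(4,4) = 0.079963
Backward induction: V(k, i) = exp(-r*dt) * [p * V(k+1, i) + (1-p) * V(k+1, i+1)].
  V(3,0) = exp(-r*dt) * [p*0.000000 + (1-p)*0.000000] = 0.000000
  V(3,1) = exp(-r*dt) * [p*0.000000 + (1-p)*0.000000] = 0.000000
  V(3,2) = exp(-r*dt) * [p*0.000000 + (1-p)*0.000000] = 0.000000
  V(3,3) = exp(-r*dt) * [p*0.000000 + (1-p)*0.079963] = 0.039771
  V(2,0) = exp(-r*dt) * [p*0.000000 + (1-p)*0.000000] = 0.000000
  V(2,1) = exp(-r*dt) * [p*0.000000 + (1-p)*0.000000] = 0.000000
  V(2,2) = exp(-r*dt) * [p*0.000000 + (1-p)*0.039771] = 0.019781
  V(1,0) = exp(-r*dt) * [p*0.000000 + (1-p)*0.000000] = 0.000000
  V(1,1) = exp(-r*dt) * [p*0.000000 + (1-p)*0.019781] = 0.009839
  V(0,0) = exp(-r*dt) * [p*0.000000 + (1-p)*0.009839] = 0.004893


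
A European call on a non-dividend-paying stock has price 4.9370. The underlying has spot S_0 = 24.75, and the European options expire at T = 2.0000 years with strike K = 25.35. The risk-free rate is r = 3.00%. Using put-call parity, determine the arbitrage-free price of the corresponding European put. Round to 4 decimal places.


Put-call parity: C - P = S_0 * exp(-qT) - K * exp(-rT).
S_0 * exp(-qT) = 24.7500 * 1.00000000 = 24.75000000
K * exp(-rT) = 25.3500 * 0.94176453 = 23.87373093
P = C - S*exp(-qT) + K*exp(-rT)
P = 4.9370 - 24.75000000 + 23.87373093 = 4.0607

Answer: Put price = 4.0607


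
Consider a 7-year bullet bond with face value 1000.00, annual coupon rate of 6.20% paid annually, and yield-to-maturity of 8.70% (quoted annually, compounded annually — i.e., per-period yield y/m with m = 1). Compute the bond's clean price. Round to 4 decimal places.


Coupon per period c = face * coupon_rate / m = 62.000000
Periods per year m = 1; per-period yield y/m = 0.087000
Number of cashflows N = 7
Cashflows (t years, CF_t, discount factor 1/(1+y/m)^(m*t), PV):
  t = 1.0000: CF_t = 62.000000, DF = 0.919963, PV = 57.037718
  t = 2.0000: CF_t = 62.000000, DF = 0.846332, PV = 52.472602
  t = 3.0000: CF_t = 62.000000, DF = 0.778595, PV = 48.272863
  t = 4.0000: CF_t = 62.000000, DF = 0.716278, PV = 44.409258
  t = 5.0000: CF_t = 62.000000, DF = 0.658950, PV = 40.854883
  t = 6.0000: CF_t = 62.000000, DF = 0.606209, PV = 37.584989
  t = 7.0000: CF_t = 1062.000000, DF = 0.557690, PV = 592.267236
Price P = sum_t PV_t = 872.899549

Answer: Price = 872.8995


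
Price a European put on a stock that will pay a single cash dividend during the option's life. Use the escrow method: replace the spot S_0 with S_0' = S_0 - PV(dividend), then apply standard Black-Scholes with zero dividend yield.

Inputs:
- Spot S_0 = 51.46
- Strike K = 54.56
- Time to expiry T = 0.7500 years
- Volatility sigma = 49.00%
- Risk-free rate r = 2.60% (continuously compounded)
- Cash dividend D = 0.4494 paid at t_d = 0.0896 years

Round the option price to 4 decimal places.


PV(D) = D * exp(-r * t_d) = 0.4494 * 0.99767311 = 0.44835430
S_0' = S_0 - PV(D) = 51.4600 - 0.44835430 = 51.01164570
d1 = (ln(S_0'/K) + (r + sigma^2/2)*T) / (sigma*sqrt(T)) = 0.09965876
d2 = d1 - sigma*sqrt(T) = -0.32469368
exp(-rT) = 0.98068890
N(-d1) = 0.46030762; N(-d2) = 0.62729354
P = K * exp(-rT) * N(-d2) - S_0' * N(-d1) = 54.5600 * 0.98068890 * 0.62729354 - 51.01164570 * 0.46030762 = 10.0832

Answer: Price = 10.0832


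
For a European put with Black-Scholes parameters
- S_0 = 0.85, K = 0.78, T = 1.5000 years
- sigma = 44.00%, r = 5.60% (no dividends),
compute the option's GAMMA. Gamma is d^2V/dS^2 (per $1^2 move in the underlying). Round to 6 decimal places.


d1 = 0.5848016283; d2 = 0.0459138849
phi(d1) = 0.3362383467; exp(-qT) = 1.0000000000; exp(-rT) = 0.9194312561
Gamma = exp(-qT) * phi(d1) / (S * sigma * sqrt(T)) = 1.0000000000 * 0.3362383467 / (0.8500 * 0.4400 * 1.2247448714) = 0.734057

Answer: Gamma = 0.734057


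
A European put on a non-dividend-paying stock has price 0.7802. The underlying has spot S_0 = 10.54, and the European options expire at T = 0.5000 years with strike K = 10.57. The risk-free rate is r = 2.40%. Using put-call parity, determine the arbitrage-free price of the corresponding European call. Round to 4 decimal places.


Answer: Call price = 0.8763

Derivation:
Put-call parity: C - P = S_0 * exp(-qT) - K * exp(-rT).
S_0 * exp(-qT) = 10.5400 * 1.00000000 = 10.54000000
K * exp(-rT) = 10.5700 * 0.98807171 = 10.44391800
C = P + S*exp(-qT) - K*exp(-rT)
C = 0.7802 + 10.54000000 - 10.44391800 = 0.8763


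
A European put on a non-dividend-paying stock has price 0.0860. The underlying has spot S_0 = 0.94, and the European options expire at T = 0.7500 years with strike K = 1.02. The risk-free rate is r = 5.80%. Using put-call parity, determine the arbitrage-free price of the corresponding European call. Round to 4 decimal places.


Answer: Call price = 0.0494

Derivation:
Put-call parity: C - P = S_0 * exp(-qT) - K * exp(-rT).
S_0 * exp(-qT) = 0.9400 * 1.00000000 = 0.94000000
K * exp(-rT) = 1.0200 * 0.95743255 = 0.97658121
C = P + S*exp(-qT) - K*exp(-rT)
C = 0.0860 + 0.94000000 - 0.97658121 = 0.0494


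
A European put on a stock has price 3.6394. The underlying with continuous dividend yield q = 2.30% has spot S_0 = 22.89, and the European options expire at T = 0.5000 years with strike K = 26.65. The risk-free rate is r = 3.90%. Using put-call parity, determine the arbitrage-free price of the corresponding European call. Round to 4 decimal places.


Put-call parity: C - P = S_0 * exp(-qT) - K * exp(-rT).
S_0 * exp(-qT) = 22.8900 * 0.98856587 = 22.62827282
K * exp(-rT) = 26.6500 * 0.98068890 = 26.13535906
C = P + S*exp(-qT) - K*exp(-rT)
C = 3.6394 + 22.62827282 - 26.13535906 = 0.1323

Answer: Call price = 0.1323


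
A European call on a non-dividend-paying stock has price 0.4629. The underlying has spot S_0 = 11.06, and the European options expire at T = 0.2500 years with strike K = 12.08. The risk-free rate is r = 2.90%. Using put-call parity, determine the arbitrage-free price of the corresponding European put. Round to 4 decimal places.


Put-call parity: C - P = S_0 * exp(-qT) - K * exp(-rT).
S_0 * exp(-qT) = 11.0600 * 1.00000000 = 11.06000000
K * exp(-rT) = 12.0800 * 0.99277622 = 11.99273671
P = C - S*exp(-qT) + K*exp(-rT)
P = 0.4629 - 11.06000000 + 11.99273671 = 1.3956

Answer: Put price = 1.3956


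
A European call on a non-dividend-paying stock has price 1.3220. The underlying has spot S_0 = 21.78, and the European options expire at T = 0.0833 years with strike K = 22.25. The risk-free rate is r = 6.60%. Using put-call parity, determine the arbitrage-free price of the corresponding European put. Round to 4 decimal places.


Put-call parity: C - P = S_0 * exp(-qT) - K * exp(-rT).
S_0 * exp(-qT) = 21.7800 * 1.00000000 = 21.78000000
K * exp(-rT) = 22.2500 * 0.99451729 = 22.12800960
P = C - S*exp(-qT) + K*exp(-rT)
P = 1.3220 - 21.78000000 + 22.12800960 = 1.6700

Answer: Put price = 1.6700


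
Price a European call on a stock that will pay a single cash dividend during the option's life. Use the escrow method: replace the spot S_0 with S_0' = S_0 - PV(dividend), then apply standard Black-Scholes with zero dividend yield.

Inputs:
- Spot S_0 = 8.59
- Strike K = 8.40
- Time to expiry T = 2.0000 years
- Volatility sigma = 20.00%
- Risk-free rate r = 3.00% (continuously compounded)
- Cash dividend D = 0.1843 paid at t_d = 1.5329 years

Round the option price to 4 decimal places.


PV(D) = D * exp(-r * t_d) = 0.1843 * 0.95505438 = 0.17601652
S_0' = S_0 - PV(D) = 8.5900 - 0.17601652 = 8.41398348
d1 = (ln(S_0'/K) + (r + sigma^2/2)*T) / (sigma*sqrt(T)) = 0.35943410
d2 = d1 - sigma*sqrt(T) = 0.07659139
exp(-rT) = 0.94176453
N(d1) = 0.64036482; N(d2) = 0.53052569
C = S_0' * N(d1) - K * exp(-rT) * N(d2) = 8.41398348 * 0.64036482 - 8.4000 * 0.94176453 * 0.53052569 = 1.1911

Answer: Price = 1.1911


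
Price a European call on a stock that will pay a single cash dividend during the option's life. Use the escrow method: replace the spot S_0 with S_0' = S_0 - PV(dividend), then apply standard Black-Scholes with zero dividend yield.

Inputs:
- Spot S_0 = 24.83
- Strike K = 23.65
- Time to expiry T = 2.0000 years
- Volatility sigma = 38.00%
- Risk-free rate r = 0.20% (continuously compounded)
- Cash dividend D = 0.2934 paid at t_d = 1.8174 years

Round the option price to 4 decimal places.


Answer: Price = 5.5994

Derivation:
PV(D) = D * exp(-r * t_d) = 0.2934 * 0.99637180 = 0.29233549
S_0' = S_0 - PV(D) = 24.8300 - 0.29233549 = 24.53766451
d1 = (ln(S_0'/K) + (r + sigma^2/2)*T) / (sigma*sqrt(T)) = 0.34470739
d2 = d1 - sigma*sqrt(T) = -0.19269376
exp(-rT) = 0.99600799
N(d1) = 0.63484282; N(d2) = 0.42359940
C = S_0' * N(d1) - K * exp(-rT) * N(d2) = 24.53766451 * 0.63484282 - 23.6500 * 0.99600799 * 0.42359940 = 5.5994


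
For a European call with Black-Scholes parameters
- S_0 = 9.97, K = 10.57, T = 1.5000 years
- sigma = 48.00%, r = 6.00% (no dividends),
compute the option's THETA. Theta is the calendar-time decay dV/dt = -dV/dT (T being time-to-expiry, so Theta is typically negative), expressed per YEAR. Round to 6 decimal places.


d1 = 0.3476247531; d2 = -0.2402527852
phi(d1) = 0.3755513682; exp(-qT) = 1.0000000000; exp(-rT) = 0.9139311853
Theta = -S*exp(-qT)*phi(d1)*sigma/(2*sqrt(T)) - r*K*exp(-rT)*N(d2) + q*S*exp(-qT)*N(d1)
N(d1) = 0.6359389930; N(d2) = 0.4050671475; sqrt(T) = 1.2247448714
Term 1 = -9.9700 * 1.0000000000 * 0.3755513682 * 0.4800 / (2 * 1.2247448714) = -0.7337195973
Term 2 = -0.0600 * 10.5700 * 0.9139311853 * 0.4050671475 = -0.2347830586
Term 3 = 0 (no dividend yield, q = 0)
Theta = -0.7337195973 + (-0.2347830586) + (0.0000000000) = -0.968503

Answer: Theta = -0.968503


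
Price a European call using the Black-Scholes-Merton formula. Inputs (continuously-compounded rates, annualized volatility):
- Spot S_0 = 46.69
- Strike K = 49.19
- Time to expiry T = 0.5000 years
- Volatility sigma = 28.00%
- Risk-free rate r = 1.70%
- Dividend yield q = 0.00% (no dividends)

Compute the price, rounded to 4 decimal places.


d1 = (ln(S/K) + (r - q + 0.5*sigma^2) * T) / (sigma * sqrt(T)) = -0.12152308
d2 = d1 - sigma * sqrt(T) = -0.31951298
exp(-rT) = 0.99153602; exp(-qT) = 1.00000000
C = S_0 * exp(-qT) * N(d1) - K * exp(-rT) * N(d2)
N(d1) = 0.45163837; N(d2) = 0.37466878
C = 46.6900 * 1.00000000 * 0.45163837 - 49.1900 * 0.99153602 * 0.37466878 = 2.8130

Answer: Price = 2.8130


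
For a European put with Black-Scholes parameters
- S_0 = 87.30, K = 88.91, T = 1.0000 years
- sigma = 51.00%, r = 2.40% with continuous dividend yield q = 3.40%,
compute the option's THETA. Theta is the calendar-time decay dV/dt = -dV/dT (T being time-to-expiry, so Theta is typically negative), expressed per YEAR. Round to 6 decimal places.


d1 = 0.1995604720; d2 = -0.3104395280
phi(d1) = 0.3910770326; exp(-qT) = 0.9665715046; exp(-rT) = 0.9762857098
Theta = -S*exp(-qT)*phi(d1)*sigma/(2*sqrt(T)) + r*K*exp(-rT)*N(-d2) - q*S*exp(-qT)*N(-d1)
N(-d1) = 0.4209121723; N(-d2) = 0.6218866306; sqrt(T) = 1.0000000000
Term 1 = -87.3000 * 0.9665715046 * 0.3910770326 * 0.5100 / (2 * 1.0000000000) = -8.4149341719
Term 2 = 0.0240 * 88.9100 * 0.9762857098 * 0.6218866306 = 1.2955375490
Term 3 = -0.0340 * 87.3000 * 0.9665715046 * 0.4209121723 = -1.2075875686
Theta = -8.4149341719 + (1.2955375490) + (-1.2075875686) = -8.326984

Answer: Theta = -8.326984


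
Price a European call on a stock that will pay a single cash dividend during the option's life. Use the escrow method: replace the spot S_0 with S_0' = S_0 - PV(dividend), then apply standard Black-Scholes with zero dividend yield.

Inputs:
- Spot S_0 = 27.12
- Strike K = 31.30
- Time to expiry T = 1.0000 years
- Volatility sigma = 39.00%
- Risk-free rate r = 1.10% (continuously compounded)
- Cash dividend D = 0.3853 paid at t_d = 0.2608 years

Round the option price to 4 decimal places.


PV(D) = D * exp(-r * t_d) = 0.3853 * 0.99713531 = 0.38419624
S_0' = S_0 - PV(D) = 27.1200 - 0.38419624 = 26.73580376
d1 = (ln(S_0'/K) + (r + sigma^2/2)*T) / (sigma*sqrt(T)) = -0.18093453
d2 = d1 - sigma*sqrt(T) = -0.57093453
exp(-rT) = 0.98906028
N(d1) = 0.42820948; N(d2) = 0.28402201
C = S_0' * N(d1) - K * exp(-rT) * N(d2) = 26.73580376 * 0.42820948 - 31.3000 * 0.98906028 * 0.28402201 = 2.6559

Answer: Price = 2.6559


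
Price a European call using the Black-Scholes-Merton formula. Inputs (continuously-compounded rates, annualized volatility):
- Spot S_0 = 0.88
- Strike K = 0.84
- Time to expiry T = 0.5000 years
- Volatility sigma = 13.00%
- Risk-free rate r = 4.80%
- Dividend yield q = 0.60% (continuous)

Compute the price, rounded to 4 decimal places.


Answer: Price = 0.0678

Derivation:
d1 = (ln(S/K) + (r - q + 0.5*sigma^2) * T) / (sigma * sqrt(T)) = 0.78048288
d2 = d1 - sigma * sqrt(T) = 0.68855900
exp(-rT) = 0.97628571; exp(-qT) = 0.99700450
C = S_0 * exp(-qT) * N(d1) - K * exp(-rT) * N(d2)
N(d1) = 0.78244665; N(d2) = 0.75444958
C = 0.8800 * 0.99700450 * 0.78244665 - 0.8400 * 0.97628571 * 0.75444958 = 0.0678


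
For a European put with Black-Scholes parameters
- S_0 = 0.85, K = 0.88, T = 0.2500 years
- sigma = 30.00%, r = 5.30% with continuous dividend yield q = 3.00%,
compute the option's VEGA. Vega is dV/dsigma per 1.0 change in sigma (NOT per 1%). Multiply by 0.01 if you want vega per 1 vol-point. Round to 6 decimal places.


Answer: Vega = 0.167118

Derivation:
d1 = -0.1179037199; d2 = -0.2679037199
phi(d1) = 0.3961789893; exp(-qT) = 0.9925280548; exp(-rT) = 0.9868373948
Vega = S * exp(-qT) * phi(d1) * sqrt(T) = 0.8500 * 0.9925280548 * 0.3961789893 * 0.5000000000 = 0.167118


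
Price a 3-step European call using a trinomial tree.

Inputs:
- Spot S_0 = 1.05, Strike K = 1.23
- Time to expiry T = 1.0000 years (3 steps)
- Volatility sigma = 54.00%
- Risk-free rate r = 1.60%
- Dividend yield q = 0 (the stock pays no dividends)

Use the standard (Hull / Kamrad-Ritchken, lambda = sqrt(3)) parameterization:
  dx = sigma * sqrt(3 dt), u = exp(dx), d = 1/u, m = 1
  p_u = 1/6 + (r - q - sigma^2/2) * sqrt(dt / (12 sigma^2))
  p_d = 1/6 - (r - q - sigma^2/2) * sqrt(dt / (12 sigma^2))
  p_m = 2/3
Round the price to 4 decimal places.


Answer: Price = V(0,0) = 0.1675

Derivation:
dt = T/N = 0.333333; dx = sigma*sqrt(3*dt) = 0.540000
u = exp(dx) = 1.716007; d = 1/u = 0.582748
p_u = 0.126605, p_m = 0.666667, p_d = 0.206728
Discount per step: exp(-r*dt) = 0.994681
Stock lattice S(k, j) with j the centered position index:
  k=0: S(0,+0) = 1.0500
  k=1: S(1,-1) = 0.6119; S(1,+0) = 1.0500; S(1,+1) = 1.8018
  k=2: S(2,-2) = 0.3566; S(2,-1) = 0.6119; S(2,+0) = 1.0500; S(2,+1) = 1.8018; S(2,+2) = 3.0919
  k=3: S(3,-3) = 0.2078; S(3,-2) = 0.3566; S(3,-1) = 0.6119; S(3,+0) = 1.0500; S(3,+1) = 1.8018; S(3,+2) = 3.0919; S(3,+3) = 5.3057
Terminal payoffs V(N, j) = max(S_T - K, 0):
  V(3,-3) = 0.000000; V(3,-2) = 0.000000; V(3,-1) = 0.000000; V(3,+0) = 0.000000; V(3,+1) = 0.571807; V(3,+2) = 1.861914; V(3,+3) = 4.075745
Backward induction: V(k, j) = exp(-r*dt) * [p_u * V(k+1, j+1) + p_m * V(k+1, j) + p_d * V(k+1, j-1)]
  V(2,-2) = exp(-r*dt) * [p_u*0.000000 + p_m*0.000000 + p_d*0.000000] = 0.000000
  V(2,-1) = exp(-r*dt) * [p_u*0.000000 + p_m*0.000000 + p_d*0.000000] = 0.000000
  V(2,+0) = exp(-r*dt) * [p_u*0.571807 + p_m*0.000000 + p_d*0.000000] = 0.072009
  V(2,+1) = exp(-r*dt) * [p_u*1.861914 + p_m*0.571807 + p_d*0.000000] = 0.613651
  V(2,+2) = exp(-r*dt) * [p_u*4.075745 + p_m*1.861914 + p_d*0.571807] = 1.865518
  V(1,-1) = exp(-r*dt) * [p_u*0.072009 + p_m*0.000000 + p_d*0.000000] = 0.009068
  V(1,+0) = exp(-r*dt) * [p_u*0.613651 + p_m*0.072009 + p_d*0.000000] = 0.125028
  V(1,+1) = exp(-r*dt) * [p_u*1.865518 + p_m*0.613651 + p_d*0.072009] = 0.656659
  V(0,+0) = exp(-r*dt) * [p_u*0.656659 + p_m*0.125028 + p_d*0.009068] = 0.167468


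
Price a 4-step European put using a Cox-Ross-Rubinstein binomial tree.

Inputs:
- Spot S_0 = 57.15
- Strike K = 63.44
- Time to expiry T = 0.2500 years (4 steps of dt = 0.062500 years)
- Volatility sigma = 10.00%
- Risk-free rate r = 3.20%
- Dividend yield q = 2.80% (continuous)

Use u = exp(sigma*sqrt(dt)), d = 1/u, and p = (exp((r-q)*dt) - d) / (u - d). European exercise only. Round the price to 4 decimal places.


dt = T/N = 0.062500
u = exp(sigma*sqrt(dt)) = 1.025315; d = 1/u = 0.975310
p = (exp((r-q)*dt) - d) / (u - d) = 0.498750
Discount per step: exp(-r*dt) = 0.998002
Stock lattice S(k, i) with i counting down-moves:
  k=0: S(0,0) = 57.1500
  k=1: S(1,0) = 58.5968; S(1,1) = 55.7390
  k=2: S(2,0) = 60.0801; S(2,1) = 57.1500; S(2,2) = 54.3628
  k=3: S(3,0) = 61.6011; S(3,1) = 58.5968; S(3,2) = 55.7390; S(3,3) = 53.0205
  k=4: S(4,0) = 63.1605; S(4,1) = 60.0801; S(4,2) = 57.1500; S(4,3) = 54.3628; S(4,4) = 51.7115
Terminal payoffs V(N, i) = max(K - S_T, 0):
  V(4,0) = 0.279482; V(4,1) = 3.359857; V(4,2) = 6.290000; V(4,3) = 9.077238; V(4,4) = 11.728542
Backward induction: V(k, i) = exp(-r*dt) * [p * V(k+1, i) + (1-p) * V(k+1, i+1)].
  V(3,0) = exp(-r*dt) * [p*0.279482 + (1-p)*3.359857] = 1.819875
  V(3,1) = exp(-r*dt) * [p*3.359857 + (1-p)*6.290000] = 4.818942
  V(3,2) = exp(-r*dt) * [p*6.290000 + (1-p)*9.077238] = 7.671743
  V(3,3) = exp(-r*dt) * [p*9.077238 + (1-p)*11.728542] = 10.385411
  V(2,0) = exp(-r*dt) * [p*1.819875 + (1-p)*4.818942] = 3.316517
  V(2,1) = exp(-r*dt) * [p*4.818942 + (1-p)*7.671743] = 6.236422
  V(2,2) = exp(-r*dt) * [p*7.671743 + (1-p)*10.385411] = 9.013922
  V(1,0) = exp(-r*dt) * [p*3.316517 + (1-p)*6.236422] = 4.770567
  V(1,1) = exp(-r*dt) * [p*6.236422 + (1-p)*9.013922] = 7.613401
  V(0,0) = exp(-r*dt) * [p*4.770567 + (1-p)*7.613401] = 6.183158

Answer: Price = V(0,0) = 6.1832


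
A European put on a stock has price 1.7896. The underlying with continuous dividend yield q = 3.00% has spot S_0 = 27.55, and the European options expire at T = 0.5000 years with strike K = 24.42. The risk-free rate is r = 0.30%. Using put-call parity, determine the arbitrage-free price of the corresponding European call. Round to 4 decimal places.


Answer: Call price = 4.5460

Derivation:
Put-call parity: C - P = S_0 * exp(-qT) - K * exp(-rT).
S_0 * exp(-qT) = 27.5500 * 0.98511194 = 27.13983394
K * exp(-rT) = 24.4200 * 0.99850112 = 24.38339746
C = P + S*exp(-qT) - K*exp(-rT)
C = 1.7896 + 27.13983394 - 24.38339746 = 4.5460


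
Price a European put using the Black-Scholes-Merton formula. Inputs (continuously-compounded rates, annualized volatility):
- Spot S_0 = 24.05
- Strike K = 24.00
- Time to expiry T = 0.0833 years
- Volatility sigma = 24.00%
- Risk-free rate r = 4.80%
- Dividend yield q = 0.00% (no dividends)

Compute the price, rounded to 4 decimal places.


Answer: Price = 0.5921

Derivation:
d1 = (ln(S/K) + (r - q + 0.5*sigma^2) * T) / (sigma * sqrt(T)) = 0.12240262
d2 = d1 - sigma * sqrt(T) = 0.05313445
exp(-rT) = 0.99600958; exp(-qT) = 1.00000000
P = K * exp(-rT) * N(-d2) - S_0 * exp(-qT) * N(-d1)
N(-d1) = 0.45129008; N(-d2) = 0.47881239
P = 24.0000 * 0.99600958 * 0.47881239 - 24.0500 * 1.00000000 * 0.45129008 = 0.5921


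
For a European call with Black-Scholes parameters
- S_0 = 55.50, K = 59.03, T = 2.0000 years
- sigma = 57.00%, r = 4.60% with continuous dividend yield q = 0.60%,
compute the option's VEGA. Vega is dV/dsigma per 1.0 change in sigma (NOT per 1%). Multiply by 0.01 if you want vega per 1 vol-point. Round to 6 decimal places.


Answer: Vega = 28.257693

Derivation:
d1 = 0.4257989017; d2 = -0.3803028289
phi(d1) = 0.3643680173; exp(-qT) = 0.9880717129; exp(-rT) = 0.9121051495
Vega = S * exp(-qT) * phi(d1) * sqrt(T) = 55.5000 * 0.9880717129 * 0.3643680173 * 1.4142135624 = 28.257693


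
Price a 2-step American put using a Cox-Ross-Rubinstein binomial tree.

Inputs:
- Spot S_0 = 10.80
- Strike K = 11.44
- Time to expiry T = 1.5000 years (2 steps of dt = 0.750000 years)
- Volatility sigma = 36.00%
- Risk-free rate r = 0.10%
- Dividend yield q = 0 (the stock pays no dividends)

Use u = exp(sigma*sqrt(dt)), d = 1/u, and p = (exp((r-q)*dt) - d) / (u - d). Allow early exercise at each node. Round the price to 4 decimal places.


Answer: Price = V(0,0) = 2.1899

Derivation:
dt = T/N = 0.750000
u = exp(sigma*sqrt(dt)) = 1.365839; d = 1/u = 0.732151
p = (exp((r-q)*dt) - d) / (u - d) = 0.423867
Discount per step: exp(-r*dt) = 0.999250
Stock lattice S(k, i) with i counting down-moves:
  k=0: S(0,0) = 10.8000
  k=1: S(1,0) = 14.7511; S(1,1) = 7.9072
  k=2: S(2,0) = 20.1476; S(2,1) = 10.8000; S(2,2) = 5.7893
Terminal payoffs V(N, i) = max(K - S_T, 0):
  V(2,0) = 0.000000; V(2,1) = 0.640000; V(2,2) = 5.650721
Backward induction: V(k, i) = exp(-r*dt) * [p * V(k+1, i) + (1-p) * V(k+1, i+1)]; then take max(V_cont, immediate exercise) for American.
  V(1,0) = exp(-r*dt) * [p*0.000000 + (1-p)*0.640000] = 0.368449; exercise = 0.000000; V(1,0) = max -> 0.368449
  V(1,1) = exp(-r*dt) * [p*0.640000 + (1-p)*5.650721] = 3.524198; exercise = 3.532774; V(1,1) = max -> 3.532774
  V(0,0) = exp(-r*dt) * [p*0.368449 + (1-p)*3.532774] = 2.189878; exercise = 0.640000; V(0,0) = max -> 2.189878


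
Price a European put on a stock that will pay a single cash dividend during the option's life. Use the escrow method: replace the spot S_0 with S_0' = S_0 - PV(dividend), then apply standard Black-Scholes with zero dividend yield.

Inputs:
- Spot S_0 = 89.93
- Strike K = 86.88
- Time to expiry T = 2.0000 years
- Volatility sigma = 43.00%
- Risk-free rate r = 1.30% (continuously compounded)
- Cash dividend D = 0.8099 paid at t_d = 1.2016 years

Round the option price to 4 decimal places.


Answer: Price = 18.5908

Derivation:
PV(D) = D * exp(-r * t_d) = 0.8099 * 0.98450057 = 0.79734701
S_0' = S_0 - PV(D) = 89.9300 - 0.79734701 = 89.13265299
d1 = (ln(S_0'/K) + (r + sigma^2/2)*T) / (sigma*sqrt(T)) = 0.38890525
d2 = d1 - sigma*sqrt(T) = -0.21920658
exp(-rT) = 0.97433509
N(-d1) = 0.34867312; N(-d2) = 0.58675543
P = K * exp(-rT) * N(-d2) - S_0' * N(-d1) = 86.8800 * 0.97433509 * 0.58675543 - 89.13265299 * 0.34867312 = 18.5908


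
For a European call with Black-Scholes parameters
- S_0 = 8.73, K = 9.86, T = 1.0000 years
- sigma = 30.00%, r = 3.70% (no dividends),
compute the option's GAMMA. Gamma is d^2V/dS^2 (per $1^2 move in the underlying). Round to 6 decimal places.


d1 = -0.1324026625; d2 = -0.4324026625
phi(d1) = 0.3954607391; exp(-qT) = 1.0000000000; exp(-rT) = 0.9636761353
Gamma = exp(-qT) * phi(d1) / (S * sigma * sqrt(T)) = 1.0000000000 * 0.3954607391 / (8.7300 * 0.3000 * 1.0000000000) = 0.150997

Answer: Gamma = 0.150997


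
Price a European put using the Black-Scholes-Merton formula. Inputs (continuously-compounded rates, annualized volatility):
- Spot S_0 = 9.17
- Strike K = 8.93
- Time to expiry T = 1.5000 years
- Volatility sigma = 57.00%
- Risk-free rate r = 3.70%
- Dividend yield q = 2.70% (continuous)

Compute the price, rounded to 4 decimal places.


d1 = (ln(S/K) + (r - q + 0.5*sigma^2) * T) / (sigma * sqrt(T)) = 0.40852890
d2 = d1 - sigma * sqrt(T) = -0.28957568
exp(-rT) = 0.94601202; exp(-qT) = 0.96030916
P = K * exp(-rT) * N(-d2) - S_0 * exp(-qT) * N(-d1)
N(-d1) = 0.34144271; N(-d2) = 0.61392956
P = 8.9300 * 0.94601202 * 0.61392956 - 9.1700 * 0.96030916 * 0.34144271 = 2.1797

Answer: Price = 2.1797


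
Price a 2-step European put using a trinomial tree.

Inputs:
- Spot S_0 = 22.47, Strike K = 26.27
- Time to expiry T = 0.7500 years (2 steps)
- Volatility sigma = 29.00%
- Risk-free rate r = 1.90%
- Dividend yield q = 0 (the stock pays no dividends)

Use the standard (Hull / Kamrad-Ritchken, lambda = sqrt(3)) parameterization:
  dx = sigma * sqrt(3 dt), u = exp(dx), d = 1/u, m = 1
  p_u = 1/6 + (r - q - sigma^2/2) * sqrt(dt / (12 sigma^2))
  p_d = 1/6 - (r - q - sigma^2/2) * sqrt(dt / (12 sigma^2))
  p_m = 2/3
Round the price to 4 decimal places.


Answer: Price = V(0,0) = 4.6424

Derivation:
dt = T/N = 0.375000; dx = sigma*sqrt(3*dt) = 0.307591
u = exp(dx) = 1.360145; d = 1/u = 0.735216
p_u = 0.152616, p_m = 0.666667, p_d = 0.180717
Discount per step: exp(-r*dt) = 0.992900
Stock lattice S(k, j) with j the centered position index:
  k=0: S(0,+0) = 22.4700
  k=1: S(1,-1) = 16.5203; S(1,+0) = 22.4700; S(1,+1) = 30.5625
  k=2: S(2,-2) = 12.1460; S(2,-1) = 16.5203; S(2,+0) = 22.4700; S(2,+1) = 30.5625; S(2,+2) = 41.5694
Terminal payoffs V(N, j) = max(K - S_T, 0):
  V(2,-2) = 14.124021; V(2,-1) = 9.749705; V(2,+0) = 3.800000; V(2,+1) = 0.000000; V(2,+2) = 0.000000
Backward induction: V(k, j) = exp(-r*dt) * [p_u * V(k+1, j+1) + p_m * V(k+1, j) + p_d * V(k+1, j-1)]
  V(1,-1) = exp(-r*dt) * [p_u*3.800000 + p_m*9.749705 + p_d*14.124021] = 9.563814
  V(1,+0) = exp(-r*dt) * [p_u*0.000000 + p_m*3.800000 + p_d*9.749705] = 4.264779
  V(1,+1) = exp(-r*dt) * [p_u*0.000000 + p_m*0.000000 + p_d*3.800000] = 0.681850
  V(0,+0) = exp(-r*dt) * [p_u*0.681850 + p_m*4.264779 + p_d*9.563814] = 4.642400


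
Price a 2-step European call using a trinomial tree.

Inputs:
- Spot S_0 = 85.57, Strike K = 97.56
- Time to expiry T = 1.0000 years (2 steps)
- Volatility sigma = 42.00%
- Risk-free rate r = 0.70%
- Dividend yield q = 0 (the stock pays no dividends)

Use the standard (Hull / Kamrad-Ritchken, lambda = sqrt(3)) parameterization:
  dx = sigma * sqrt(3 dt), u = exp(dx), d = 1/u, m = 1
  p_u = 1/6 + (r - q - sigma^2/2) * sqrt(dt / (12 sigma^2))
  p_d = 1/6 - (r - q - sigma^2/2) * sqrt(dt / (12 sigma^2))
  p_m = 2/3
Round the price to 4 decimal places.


Answer: Price = V(0,0) = 9.9533

Derivation:
dt = T/N = 0.500000; dx = sigma*sqrt(3*dt) = 0.514393
u = exp(dx) = 1.672623; d = 1/u = 0.597863
p_u = 0.127203, p_m = 0.666667, p_d = 0.206131
Discount per step: exp(-r*dt) = 0.996506
Stock lattice S(k, j) with j the centered position index:
  k=0: S(0,+0) = 85.5700
  k=1: S(1,-1) = 51.1592; S(1,+0) = 85.5700; S(1,+1) = 143.1263
  k=2: S(2,-2) = 30.5862; S(2,-1) = 51.1592; S(2,+0) = 85.5700; S(2,+1) = 143.1263; S(2,+2) = 239.3963
Terminal payoffs V(N, j) = max(S_T - K, 0):
  V(2,-2) = 0.000000; V(2,-1) = 0.000000; V(2,+0) = 0.000000; V(2,+1) = 45.566320; V(2,+2) = 141.836326
Backward induction: V(k, j) = exp(-r*dt) * [p_u * V(k+1, j+1) + p_m * V(k+1, j) + p_d * V(k+1, j-1)]
  V(1,-1) = exp(-r*dt) * [p_u*0.000000 + p_m*0.000000 + p_d*0.000000] = 0.000000
  V(1,+0) = exp(-r*dt) * [p_u*45.566320 + p_m*0.000000 + p_d*0.000000] = 5.775906
  V(1,+1) = exp(-r*dt) * [p_u*141.836326 + p_m*45.566320 + p_d*0.000000] = 48.250334
  V(0,+0) = exp(-r*dt) * [p_u*48.250334 + p_m*5.775906 + p_d*0.000000] = 9.953278


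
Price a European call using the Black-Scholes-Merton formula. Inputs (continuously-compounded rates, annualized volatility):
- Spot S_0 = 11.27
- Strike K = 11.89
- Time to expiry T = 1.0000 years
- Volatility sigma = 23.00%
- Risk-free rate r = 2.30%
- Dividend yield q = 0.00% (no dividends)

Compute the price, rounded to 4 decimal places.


d1 = (ln(S/K) + (r - q + 0.5*sigma^2) * T) / (sigma * sqrt(T)) = -0.01784079
d2 = d1 - sigma * sqrt(T) = -0.24784079
exp(-rT) = 0.97726248; exp(-qT) = 1.00000000
C = S_0 * exp(-qT) * N(d1) - K * exp(-rT) * N(d2)
N(d1) = 0.49288293; N(d2) = 0.40212880
C = 11.2700 * 1.00000000 * 0.49288293 - 11.8900 * 0.97726248 * 0.40212880 = 0.8822

Answer: Price = 0.8822


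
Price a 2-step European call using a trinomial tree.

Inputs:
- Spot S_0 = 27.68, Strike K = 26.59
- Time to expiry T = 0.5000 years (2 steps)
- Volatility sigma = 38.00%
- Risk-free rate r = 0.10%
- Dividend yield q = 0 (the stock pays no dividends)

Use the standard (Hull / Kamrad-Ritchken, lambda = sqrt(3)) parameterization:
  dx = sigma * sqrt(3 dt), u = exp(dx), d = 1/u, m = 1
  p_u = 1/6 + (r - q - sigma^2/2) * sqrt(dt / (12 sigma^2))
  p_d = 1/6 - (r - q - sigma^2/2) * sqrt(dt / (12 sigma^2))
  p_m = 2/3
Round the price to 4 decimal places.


Answer: Price = V(0,0) = 3.2766

Derivation:
dt = T/N = 0.250000; dx = sigma*sqrt(3*dt) = 0.329090
u = exp(dx) = 1.389702; d = 1/u = 0.719579
p_u = 0.139622, p_m = 0.666667, p_d = 0.193711
Discount per step: exp(-r*dt) = 0.999750
Stock lattice S(k, j) with j the centered position index:
  k=0: S(0,+0) = 27.6800
  k=1: S(1,-1) = 19.9179; S(1,+0) = 27.6800; S(1,+1) = 38.4670
  k=2: S(2,-2) = 14.3325; S(2,-1) = 19.9179; S(2,+0) = 27.6800; S(2,+1) = 38.4670; S(2,+2) = 53.4576
Terminal payoffs V(N, j) = max(S_T - K, 0):
  V(2,-2) = 0.000000; V(2,-1) = 0.000000; V(2,+0) = 1.090000; V(2,+1) = 11.876964; V(2,+2) = 26.867633
Backward induction: V(k, j) = exp(-r*dt) * [p_u * V(k+1, j+1) + p_m * V(k+1, j) + p_d * V(k+1, j-1)]
  V(1,-1) = exp(-r*dt) * [p_u*1.090000 + p_m*0.000000 + p_d*0.000000] = 0.152150
  V(1,+0) = exp(-r*dt) * [p_u*11.876964 + p_m*1.090000 + p_d*0.000000] = 2.384360
  V(1,+1) = exp(-r*dt) * [p_u*26.867633 + p_m*11.876964 + p_d*1.090000] = 11.877473
  V(0,+0) = exp(-r*dt) * [p_u*11.877473 + p_m*2.384360 + p_d*0.152150] = 3.276588


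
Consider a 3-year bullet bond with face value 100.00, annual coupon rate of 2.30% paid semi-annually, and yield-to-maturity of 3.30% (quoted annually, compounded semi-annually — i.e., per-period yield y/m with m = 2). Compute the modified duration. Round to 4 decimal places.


Coupon per period c = face * coupon_rate / m = 1.150000
Periods per year m = 2; per-period yield y/m = 0.016500
Number of cashflows N = 6
Cashflows (t years, CF_t, discount factor 1/(1+y/m)^(m*t), PV):
  t = 0.5000: CF_t = 1.150000, DF = 0.983768, PV = 1.131333
  t = 1.0000: CF_t = 1.150000, DF = 0.967799, PV = 1.112969
  t = 1.5000: CF_t = 1.150000, DF = 0.952090, PV = 1.094903
  t = 2.0000: CF_t = 1.150000, DF = 0.936635, PV = 1.077130
  t = 2.5000: CF_t = 1.150000, DF = 0.921432, PV = 1.059646
  t = 3.0000: CF_t = 101.150000, DF = 0.906475, PV = 91.689919
Price P = sum_t PV_t = 97.165901
First compute Macaulay numerator sum_t t * PV_t:
  t * PV_t at t = 0.5000: 0.565667
  t * PV_t at t = 1.0000: 1.112969
  t * PV_t at t = 1.5000: 1.642355
  t * PV_t at t = 2.0000: 2.154261
  t * PV_t at t = 2.5000: 2.649116
  t * PV_t at t = 3.0000: 275.069757
Macaulay duration D = 283.194124 / 97.165901 = 2.914542
Modified duration = D / (1 + y/m) = 2.914542 / (1 + 0.016500) = 2.867233

Answer: Modified duration = 2.8672
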